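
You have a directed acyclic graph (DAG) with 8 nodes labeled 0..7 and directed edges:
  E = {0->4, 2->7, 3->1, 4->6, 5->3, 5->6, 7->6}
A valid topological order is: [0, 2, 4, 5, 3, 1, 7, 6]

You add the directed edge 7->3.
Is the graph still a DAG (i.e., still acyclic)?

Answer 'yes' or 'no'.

Answer: yes

Derivation:
Given toposort: [0, 2, 4, 5, 3, 1, 7, 6]
Position of 7: index 6; position of 3: index 4
New edge 7->3: backward (u after v in old order)
Backward edge: old toposort is now invalid. Check if this creates a cycle.
Does 3 already reach 7? Reachable from 3: [1, 3]. NO -> still a DAG (reorder needed).
Still a DAG? yes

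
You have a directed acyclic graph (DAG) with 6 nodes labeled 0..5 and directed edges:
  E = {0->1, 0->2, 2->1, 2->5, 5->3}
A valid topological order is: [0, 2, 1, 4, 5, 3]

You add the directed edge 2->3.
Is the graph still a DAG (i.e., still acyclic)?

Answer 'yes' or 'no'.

Answer: yes

Derivation:
Given toposort: [0, 2, 1, 4, 5, 3]
Position of 2: index 1; position of 3: index 5
New edge 2->3: forward
Forward edge: respects the existing order. Still a DAG, same toposort still valid.
Still a DAG? yes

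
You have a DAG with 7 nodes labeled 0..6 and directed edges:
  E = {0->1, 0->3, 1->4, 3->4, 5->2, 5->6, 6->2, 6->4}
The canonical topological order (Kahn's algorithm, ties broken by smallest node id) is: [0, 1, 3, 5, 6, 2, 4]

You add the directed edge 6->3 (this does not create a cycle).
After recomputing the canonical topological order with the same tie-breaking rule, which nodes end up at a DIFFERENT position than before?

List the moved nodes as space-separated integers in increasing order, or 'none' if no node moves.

Old toposort: [0, 1, 3, 5, 6, 2, 4]
Added edge 6->3
Recompute Kahn (smallest-id tiebreak):
  initial in-degrees: [0, 1, 2, 2, 3, 0, 1]
  ready (indeg=0): [0, 5]
  pop 0: indeg[1]->0; indeg[3]->1 | ready=[1, 5] | order so far=[0]
  pop 1: indeg[4]->2 | ready=[5] | order so far=[0, 1]
  pop 5: indeg[2]->1; indeg[6]->0 | ready=[6] | order so far=[0, 1, 5]
  pop 6: indeg[2]->0; indeg[3]->0; indeg[4]->1 | ready=[2, 3] | order so far=[0, 1, 5, 6]
  pop 2: no out-edges | ready=[3] | order so far=[0, 1, 5, 6, 2]
  pop 3: indeg[4]->0 | ready=[4] | order so far=[0, 1, 5, 6, 2, 3]
  pop 4: no out-edges | ready=[] | order so far=[0, 1, 5, 6, 2, 3, 4]
New canonical toposort: [0, 1, 5, 6, 2, 3, 4]
Compare positions:
  Node 0: index 0 -> 0 (same)
  Node 1: index 1 -> 1 (same)
  Node 2: index 5 -> 4 (moved)
  Node 3: index 2 -> 5 (moved)
  Node 4: index 6 -> 6 (same)
  Node 5: index 3 -> 2 (moved)
  Node 6: index 4 -> 3 (moved)
Nodes that changed position: 2 3 5 6

Answer: 2 3 5 6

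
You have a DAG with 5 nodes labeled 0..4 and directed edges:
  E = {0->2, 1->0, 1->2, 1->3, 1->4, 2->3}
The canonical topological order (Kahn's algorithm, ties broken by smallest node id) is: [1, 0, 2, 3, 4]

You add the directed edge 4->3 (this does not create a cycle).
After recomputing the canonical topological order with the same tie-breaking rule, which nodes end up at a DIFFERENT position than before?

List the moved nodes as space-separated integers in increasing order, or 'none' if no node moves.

Old toposort: [1, 0, 2, 3, 4]
Added edge 4->3
Recompute Kahn (smallest-id tiebreak):
  initial in-degrees: [1, 0, 2, 3, 1]
  ready (indeg=0): [1]
  pop 1: indeg[0]->0; indeg[2]->1; indeg[3]->2; indeg[4]->0 | ready=[0, 4] | order so far=[1]
  pop 0: indeg[2]->0 | ready=[2, 4] | order so far=[1, 0]
  pop 2: indeg[3]->1 | ready=[4] | order so far=[1, 0, 2]
  pop 4: indeg[3]->0 | ready=[3] | order so far=[1, 0, 2, 4]
  pop 3: no out-edges | ready=[] | order so far=[1, 0, 2, 4, 3]
New canonical toposort: [1, 0, 2, 4, 3]
Compare positions:
  Node 0: index 1 -> 1 (same)
  Node 1: index 0 -> 0 (same)
  Node 2: index 2 -> 2 (same)
  Node 3: index 3 -> 4 (moved)
  Node 4: index 4 -> 3 (moved)
Nodes that changed position: 3 4

Answer: 3 4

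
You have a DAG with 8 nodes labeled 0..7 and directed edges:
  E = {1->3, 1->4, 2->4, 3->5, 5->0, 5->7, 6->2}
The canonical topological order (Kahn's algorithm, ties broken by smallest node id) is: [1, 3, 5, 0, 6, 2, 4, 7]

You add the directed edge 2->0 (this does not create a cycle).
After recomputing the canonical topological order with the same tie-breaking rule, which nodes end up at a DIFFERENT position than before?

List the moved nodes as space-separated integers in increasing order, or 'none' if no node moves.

Answer: 0 2 6

Derivation:
Old toposort: [1, 3, 5, 0, 6, 2, 4, 7]
Added edge 2->0
Recompute Kahn (smallest-id tiebreak):
  initial in-degrees: [2, 0, 1, 1, 2, 1, 0, 1]
  ready (indeg=0): [1, 6]
  pop 1: indeg[3]->0; indeg[4]->1 | ready=[3, 6] | order so far=[1]
  pop 3: indeg[5]->0 | ready=[5, 6] | order so far=[1, 3]
  pop 5: indeg[0]->1; indeg[7]->0 | ready=[6, 7] | order so far=[1, 3, 5]
  pop 6: indeg[2]->0 | ready=[2, 7] | order so far=[1, 3, 5, 6]
  pop 2: indeg[0]->0; indeg[4]->0 | ready=[0, 4, 7] | order so far=[1, 3, 5, 6, 2]
  pop 0: no out-edges | ready=[4, 7] | order so far=[1, 3, 5, 6, 2, 0]
  pop 4: no out-edges | ready=[7] | order so far=[1, 3, 5, 6, 2, 0, 4]
  pop 7: no out-edges | ready=[] | order so far=[1, 3, 5, 6, 2, 0, 4, 7]
New canonical toposort: [1, 3, 5, 6, 2, 0, 4, 7]
Compare positions:
  Node 0: index 3 -> 5 (moved)
  Node 1: index 0 -> 0 (same)
  Node 2: index 5 -> 4 (moved)
  Node 3: index 1 -> 1 (same)
  Node 4: index 6 -> 6 (same)
  Node 5: index 2 -> 2 (same)
  Node 6: index 4 -> 3 (moved)
  Node 7: index 7 -> 7 (same)
Nodes that changed position: 0 2 6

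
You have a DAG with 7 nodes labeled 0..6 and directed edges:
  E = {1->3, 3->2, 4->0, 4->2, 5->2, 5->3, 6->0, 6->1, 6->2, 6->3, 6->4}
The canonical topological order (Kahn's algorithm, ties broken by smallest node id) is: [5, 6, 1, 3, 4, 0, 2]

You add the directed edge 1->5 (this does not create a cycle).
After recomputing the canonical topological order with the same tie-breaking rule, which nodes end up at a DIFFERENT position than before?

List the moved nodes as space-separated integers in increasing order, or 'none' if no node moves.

Old toposort: [5, 6, 1, 3, 4, 0, 2]
Added edge 1->5
Recompute Kahn (smallest-id tiebreak):
  initial in-degrees: [2, 1, 4, 3, 1, 1, 0]
  ready (indeg=0): [6]
  pop 6: indeg[0]->1; indeg[1]->0; indeg[2]->3; indeg[3]->2; indeg[4]->0 | ready=[1, 4] | order so far=[6]
  pop 1: indeg[3]->1; indeg[5]->0 | ready=[4, 5] | order so far=[6, 1]
  pop 4: indeg[0]->0; indeg[2]->2 | ready=[0, 5] | order so far=[6, 1, 4]
  pop 0: no out-edges | ready=[5] | order so far=[6, 1, 4, 0]
  pop 5: indeg[2]->1; indeg[3]->0 | ready=[3] | order so far=[6, 1, 4, 0, 5]
  pop 3: indeg[2]->0 | ready=[2] | order so far=[6, 1, 4, 0, 5, 3]
  pop 2: no out-edges | ready=[] | order so far=[6, 1, 4, 0, 5, 3, 2]
New canonical toposort: [6, 1, 4, 0, 5, 3, 2]
Compare positions:
  Node 0: index 5 -> 3 (moved)
  Node 1: index 2 -> 1 (moved)
  Node 2: index 6 -> 6 (same)
  Node 3: index 3 -> 5 (moved)
  Node 4: index 4 -> 2 (moved)
  Node 5: index 0 -> 4 (moved)
  Node 6: index 1 -> 0 (moved)
Nodes that changed position: 0 1 3 4 5 6

Answer: 0 1 3 4 5 6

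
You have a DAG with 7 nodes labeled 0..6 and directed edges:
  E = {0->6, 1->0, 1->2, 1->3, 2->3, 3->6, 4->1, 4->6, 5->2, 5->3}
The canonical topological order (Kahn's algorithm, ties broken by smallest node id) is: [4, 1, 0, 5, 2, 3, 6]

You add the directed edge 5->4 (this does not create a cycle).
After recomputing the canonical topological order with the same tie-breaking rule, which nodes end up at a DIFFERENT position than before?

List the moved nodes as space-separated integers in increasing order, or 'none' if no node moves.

Old toposort: [4, 1, 0, 5, 2, 3, 6]
Added edge 5->4
Recompute Kahn (smallest-id tiebreak):
  initial in-degrees: [1, 1, 2, 3, 1, 0, 3]
  ready (indeg=0): [5]
  pop 5: indeg[2]->1; indeg[3]->2; indeg[4]->0 | ready=[4] | order so far=[5]
  pop 4: indeg[1]->0; indeg[6]->2 | ready=[1] | order so far=[5, 4]
  pop 1: indeg[0]->0; indeg[2]->0; indeg[3]->1 | ready=[0, 2] | order so far=[5, 4, 1]
  pop 0: indeg[6]->1 | ready=[2] | order so far=[5, 4, 1, 0]
  pop 2: indeg[3]->0 | ready=[3] | order so far=[5, 4, 1, 0, 2]
  pop 3: indeg[6]->0 | ready=[6] | order so far=[5, 4, 1, 0, 2, 3]
  pop 6: no out-edges | ready=[] | order so far=[5, 4, 1, 0, 2, 3, 6]
New canonical toposort: [5, 4, 1, 0, 2, 3, 6]
Compare positions:
  Node 0: index 2 -> 3 (moved)
  Node 1: index 1 -> 2 (moved)
  Node 2: index 4 -> 4 (same)
  Node 3: index 5 -> 5 (same)
  Node 4: index 0 -> 1 (moved)
  Node 5: index 3 -> 0 (moved)
  Node 6: index 6 -> 6 (same)
Nodes that changed position: 0 1 4 5

Answer: 0 1 4 5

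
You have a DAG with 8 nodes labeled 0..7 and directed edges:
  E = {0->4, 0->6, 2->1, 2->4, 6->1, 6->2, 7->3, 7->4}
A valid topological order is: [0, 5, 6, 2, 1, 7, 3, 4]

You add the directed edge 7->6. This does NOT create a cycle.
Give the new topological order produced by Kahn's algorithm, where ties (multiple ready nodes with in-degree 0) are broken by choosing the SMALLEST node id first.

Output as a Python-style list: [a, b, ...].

Old toposort: [0, 5, 6, 2, 1, 7, 3, 4]
Added edge: 7->6
Position of 7 (5) > position of 6 (2). Must reorder: 7 must now come before 6.
Run Kahn's algorithm (break ties by smallest node id):
  initial in-degrees: [0, 2, 1, 1, 3, 0, 2, 0]
  ready (indeg=0): [0, 5, 7]
  pop 0: indeg[4]->2; indeg[6]->1 | ready=[5, 7] | order so far=[0]
  pop 5: no out-edges | ready=[7] | order so far=[0, 5]
  pop 7: indeg[3]->0; indeg[4]->1; indeg[6]->0 | ready=[3, 6] | order so far=[0, 5, 7]
  pop 3: no out-edges | ready=[6] | order so far=[0, 5, 7, 3]
  pop 6: indeg[1]->1; indeg[2]->0 | ready=[2] | order so far=[0, 5, 7, 3, 6]
  pop 2: indeg[1]->0; indeg[4]->0 | ready=[1, 4] | order so far=[0, 5, 7, 3, 6, 2]
  pop 1: no out-edges | ready=[4] | order so far=[0, 5, 7, 3, 6, 2, 1]
  pop 4: no out-edges | ready=[] | order so far=[0, 5, 7, 3, 6, 2, 1, 4]
  Result: [0, 5, 7, 3, 6, 2, 1, 4]

Answer: [0, 5, 7, 3, 6, 2, 1, 4]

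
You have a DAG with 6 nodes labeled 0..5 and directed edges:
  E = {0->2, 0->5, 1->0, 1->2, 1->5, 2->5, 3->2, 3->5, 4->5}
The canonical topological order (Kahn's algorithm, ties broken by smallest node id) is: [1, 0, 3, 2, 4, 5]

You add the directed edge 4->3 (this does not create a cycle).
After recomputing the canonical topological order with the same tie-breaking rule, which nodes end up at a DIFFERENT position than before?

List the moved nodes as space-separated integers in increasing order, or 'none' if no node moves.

Answer: 2 3 4

Derivation:
Old toposort: [1, 0, 3, 2, 4, 5]
Added edge 4->3
Recompute Kahn (smallest-id tiebreak):
  initial in-degrees: [1, 0, 3, 1, 0, 5]
  ready (indeg=0): [1, 4]
  pop 1: indeg[0]->0; indeg[2]->2; indeg[5]->4 | ready=[0, 4] | order so far=[1]
  pop 0: indeg[2]->1; indeg[5]->3 | ready=[4] | order so far=[1, 0]
  pop 4: indeg[3]->0; indeg[5]->2 | ready=[3] | order so far=[1, 0, 4]
  pop 3: indeg[2]->0; indeg[5]->1 | ready=[2] | order so far=[1, 0, 4, 3]
  pop 2: indeg[5]->0 | ready=[5] | order so far=[1, 0, 4, 3, 2]
  pop 5: no out-edges | ready=[] | order so far=[1, 0, 4, 3, 2, 5]
New canonical toposort: [1, 0, 4, 3, 2, 5]
Compare positions:
  Node 0: index 1 -> 1 (same)
  Node 1: index 0 -> 0 (same)
  Node 2: index 3 -> 4 (moved)
  Node 3: index 2 -> 3 (moved)
  Node 4: index 4 -> 2 (moved)
  Node 5: index 5 -> 5 (same)
Nodes that changed position: 2 3 4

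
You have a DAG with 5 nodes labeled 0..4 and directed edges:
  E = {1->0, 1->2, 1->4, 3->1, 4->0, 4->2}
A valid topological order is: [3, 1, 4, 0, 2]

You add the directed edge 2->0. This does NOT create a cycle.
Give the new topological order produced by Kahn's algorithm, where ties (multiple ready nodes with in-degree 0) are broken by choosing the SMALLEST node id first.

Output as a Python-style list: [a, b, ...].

Old toposort: [3, 1, 4, 0, 2]
Added edge: 2->0
Position of 2 (4) > position of 0 (3). Must reorder: 2 must now come before 0.
Run Kahn's algorithm (break ties by smallest node id):
  initial in-degrees: [3, 1, 2, 0, 1]
  ready (indeg=0): [3]
  pop 3: indeg[1]->0 | ready=[1] | order so far=[3]
  pop 1: indeg[0]->2; indeg[2]->1; indeg[4]->0 | ready=[4] | order so far=[3, 1]
  pop 4: indeg[0]->1; indeg[2]->0 | ready=[2] | order so far=[3, 1, 4]
  pop 2: indeg[0]->0 | ready=[0] | order so far=[3, 1, 4, 2]
  pop 0: no out-edges | ready=[] | order so far=[3, 1, 4, 2, 0]
  Result: [3, 1, 4, 2, 0]

Answer: [3, 1, 4, 2, 0]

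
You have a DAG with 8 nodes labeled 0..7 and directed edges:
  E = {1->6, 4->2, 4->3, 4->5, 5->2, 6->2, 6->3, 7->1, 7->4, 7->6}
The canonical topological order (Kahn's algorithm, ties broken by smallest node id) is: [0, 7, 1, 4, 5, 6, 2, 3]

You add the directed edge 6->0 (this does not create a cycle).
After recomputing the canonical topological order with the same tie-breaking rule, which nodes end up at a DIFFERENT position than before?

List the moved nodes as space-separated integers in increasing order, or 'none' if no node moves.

Old toposort: [0, 7, 1, 4, 5, 6, 2, 3]
Added edge 6->0
Recompute Kahn (smallest-id tiebreak):
  initial in-degrees: [1, 1, 3, 2, 1, 1, 2, 0]
  ready (indeg=0): [7]
  pop 7: indeg[1]->0; indeg[4]->0; indeg[6]->1 | ready=[1, 4] | order so far=[7]
  pop 1: indeg[6]->0 | ready=[4, 6] | order so far=[7, 1]
  pop 4: indeg[2]->2; indeg[3]->1; indeg[5]->0 | ready=[5, 6] | order so far=[7, 1, 4]
  pop 5: indeg[2]->1 | ready=[6] | order so far=[7, 1, 4, 5]
  pop 6: indeg[0]->0; indeg[2]->0; indeg[3]->0 | ready=[0, 2, 3] | order so far=[7, 1, 4, 5, 6]
  pop 0: no out-edges | ready=[2, 3] | order so far=[7, 1, 4, 5, 6, 0]
  pop 2: no out-edges | ready=[3] | order so far=[7, 1, 4, 5, 6, 0, 2]
  pop 3: no out-edges | ready=[] | order so far=[7, 1, 4, 5, 6, 0, 2, 3]
New canonical toposort: [7, 1, 4, 5, 6, 0, 2, 3]
Compare positions:
  Node 0: index 0 -> 5 (moved)
  Node 1: index 2 -> 1 (moved)
  Node 2: index 6 -> 6 (same)
  Node 3: index 7 -> 7 (same)
  Node 4: index 3 -> 2 (moved)
  Node 5: index 4 -> 3 (moved)
  Node 6: index 5 -> 4 (moved)
  Node 7: index 1 -> 0 (moved)
Nodes that changed position: 0 1 4 5 6 7

Answer: 0 1 4 5 6 7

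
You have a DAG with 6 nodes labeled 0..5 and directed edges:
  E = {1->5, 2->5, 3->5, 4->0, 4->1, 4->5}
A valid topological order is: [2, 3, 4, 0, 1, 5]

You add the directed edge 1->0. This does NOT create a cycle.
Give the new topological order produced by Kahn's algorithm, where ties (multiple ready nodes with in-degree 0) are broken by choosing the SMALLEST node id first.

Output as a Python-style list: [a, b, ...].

Old toposort: [2, 3, 4, 0, 1, 5]
Added edge: 1->0
Position of 1 (4) > position of 0 (3). Must reorder: 1 must now come before 0.
Run Kahn's algorithm (break ties by smallest node id):
  initial in-degrees: [2, 1, 0, 0, 0, 4]
  ready (indeg=0): [2, 3, 4]
  pop 2: indeg[5]->3 | ready=[3, 4] | order so far=[2]
  pop 3: indeg[5]->2 | ready=[4] | order so far=[2, 3]
  pop 4: indeg[0]->1; indeg[1]->0; indeg[5]->1 | ready=[1] | order so far=[2, 3, 4]
  pop 1: indeg[0]->0; indeg[5]->0 | ready=[0, 5] | order so far=[2, 3, 4, 1]
  pop 0: no out-edges | ready=[5] | order so far=[2, 3, 4, 1, 0]
  pop 5: no out-edges | ready=[] | order so far=[2, 3, 4, 1, 0, 5]
  Result: [2, 3, 4, 1, 0, 5]

Answer: [2, 3, 4, 1, 0, 5]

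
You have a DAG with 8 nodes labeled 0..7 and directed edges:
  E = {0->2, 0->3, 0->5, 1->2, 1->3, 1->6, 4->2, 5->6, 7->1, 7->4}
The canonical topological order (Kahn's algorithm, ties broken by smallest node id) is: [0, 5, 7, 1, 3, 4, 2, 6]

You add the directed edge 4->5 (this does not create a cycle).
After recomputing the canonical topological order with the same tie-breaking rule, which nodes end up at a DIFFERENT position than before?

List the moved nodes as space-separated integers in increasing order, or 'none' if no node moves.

Answer: 1 2 3 4 5 7

Derivation:
Old toposort: [0, 5, 7, 1, 3, 4, 2, 6]
Added edge 4->5
Recompute Kahn (smallest-id tiebreak):
  initial in-degrees: [0, 1, 3, 2, 1, 2, 2, 0]
  ready (indeg=0): [0, 7]
  pop 0: indeg[2]->2; indeg[3]->1; indeg[5]->1 | ready=[7] | order so far=[0]
  pop 7: indeg[1]->0; indeg[4]->0 | ready=[1, 4] | order so far=[0, 7]
  pop 1: indeg[2]->1; indeg[3]->0; indeg[6]->1 | ready=[3, 4] | order so far=[0, 7, 1]
  pop 3: no out-edges | ready=[4] | order so far=[0, 7, 1, 3]
  pop 4: indeg[2]->0; indeg[5]->0 | ready=[2, 5] | order so far=[0, 7, 1, 3, 4]
  pop 2: no out-edges | ready=[5] | order so far=[0, 7, 1, 3, 4, 2]
  pop 5: indeg[6]->0 | ready=[6] | order so far=[0, 7, 1, 3, 4, 2, 5]
  pop 6: no out-edges | ready=[] | order so far=[0, 7, 1, 3, 4, 2, 5, 6]
New canonical toposort: [0, 7, 1, 3, 4, 2, 5, 6]
Compare positions:
  Node 0: index 0 -> 0 (same)
  Node 1: index 3 -> 2 (moved)
  Node 2: index 6 -> 5 (moved)
  Node 3: index 4 -> 3 (moved)
  Node 4: index 5 -> 4 (moved)
  Node 5: index 1 -> 6 (moved)
  Node 6: index 7 -> 7 (same)
  Node 7: index 2 -> 1 (moved)
Nodes that changed position: 1 2 3 4 5 7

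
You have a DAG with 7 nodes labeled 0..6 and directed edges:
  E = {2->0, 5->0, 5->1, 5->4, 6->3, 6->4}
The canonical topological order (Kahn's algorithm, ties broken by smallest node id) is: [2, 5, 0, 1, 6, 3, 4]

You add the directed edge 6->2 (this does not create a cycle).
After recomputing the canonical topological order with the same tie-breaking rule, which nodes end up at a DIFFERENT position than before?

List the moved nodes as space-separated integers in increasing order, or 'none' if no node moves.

Answer: 0 1 2 5 6

Derivation:
Old toposort: [2, 5, 0, 1, 6, 3, 4]
Added edge 6->2
Recompute Kahn (smallest-id tiebreak):
  initial in-degrees: [2, 1, 1, 1, 2, 0, 0]
  ready (indeg=0): [5, 6]
  pop 5: indeg[0]->1; indeg[1]->0; indeg[4]->1 | ready=[1, 6] | order so far=[5]
  pop 1: no out-edges | ready=[6] | order so far=[5, 1]
  pop 6: indeg[2]->0; indeg[3]->0; indeg[4]->0 | ready=[2, 3, 4] | order so far=[5, 1, 6]
  pop 2: indeg[0]->0 | ready=[0, 3, 4] | order so far=[5, 1, 6, 2]
  pop 0: no out-edges | ready=[3, 4] | order so far=[5, 1, 6, 2, 0]
  pop 3: no out-edges | ready=[4] | order so far=[5, 1, 6, 2, 0, 3]
  pop 4: no out-edges | ready=[] | order so far=[5, 1, 6, 2, 0, 3, 4]
New canonical toposort: [5, 1, 6, 2, 0, 3, 4]
Compare positions:
  Node 0: index 2 -> 4 (moved)
  Node 1: index 3 -> 1 (moved)
  Node 2: index 0 -> 3 (moved)
  Node 3: index 5 -> 5 (same)
  Node 4: index 6 -> 6 (same)
  Node 5: index 1 -> 0 (moved)
  Node 6: index 4 -> 2 (moved)
Nodes that changed position: 0 1 2 5 6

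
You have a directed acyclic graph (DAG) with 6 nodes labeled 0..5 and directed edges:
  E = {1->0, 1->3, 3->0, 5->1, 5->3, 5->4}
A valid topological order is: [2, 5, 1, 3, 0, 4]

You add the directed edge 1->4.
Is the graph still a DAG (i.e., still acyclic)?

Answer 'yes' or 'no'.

Given toposort: [2, 5, 1, 3, 0, 4]
Position of 1: index 2; position of 4: index 5
New edge 1->4: forward
Forward edge: respects the existing order. Still a DAG, same toposort still valid.
Still a DAG? yes

Answer: yes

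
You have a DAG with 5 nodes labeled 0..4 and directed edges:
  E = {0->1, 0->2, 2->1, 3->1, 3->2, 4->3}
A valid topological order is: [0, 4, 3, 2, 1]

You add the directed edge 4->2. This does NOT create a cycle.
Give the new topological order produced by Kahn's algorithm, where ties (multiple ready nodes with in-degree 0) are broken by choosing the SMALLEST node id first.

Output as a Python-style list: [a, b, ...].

Old toposort: [0, 4, 3, 2, 1]
Added edge: 4->2
Position of 4 (1) < position of 2 (3). Old order still valid.
Run Kahn's algorithm (break ties by smallest node id):
  initial in-degrees: [0, 3, 3, 1, 0]
  ready (indeg=0): [0, 4]
  pop 0: indeg[1]->2; indeg[2]->2 | ready=[4] | order so far=[0]
  pop 4: indeg[2]->1; indeg[3]->0 | ready=[3] | order so far=[0, 4]
  pop 3: indeg[1]->1; indeg[2]->0 | ready=[2] | order so far=[0, 4, 3]
  pop 2: indeg[1]->0 | ready=[1] | order so far=[0, 4, 3, 2]
  pop 1: no out-edges | ready=[] | order so far=[0, 4, 3, 2, 1]
  Result: [0, 4, 3, 2, 1]

Answer: [0, 4, 3, 2, 1]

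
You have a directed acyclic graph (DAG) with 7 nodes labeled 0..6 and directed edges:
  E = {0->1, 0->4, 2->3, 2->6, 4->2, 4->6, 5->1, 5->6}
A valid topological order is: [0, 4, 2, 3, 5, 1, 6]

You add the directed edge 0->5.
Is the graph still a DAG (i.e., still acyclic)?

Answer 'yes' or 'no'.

Answer: yes

Derivation:
Given toposort: [0, 4, 2, 3, 5, 1, 6]
Position of 0: index 0; position of 5: index 4
New edge 0->5: forward
Forward edge: respects the existing order. Still a DAG, same toposort still valid.
Still a DAG? yes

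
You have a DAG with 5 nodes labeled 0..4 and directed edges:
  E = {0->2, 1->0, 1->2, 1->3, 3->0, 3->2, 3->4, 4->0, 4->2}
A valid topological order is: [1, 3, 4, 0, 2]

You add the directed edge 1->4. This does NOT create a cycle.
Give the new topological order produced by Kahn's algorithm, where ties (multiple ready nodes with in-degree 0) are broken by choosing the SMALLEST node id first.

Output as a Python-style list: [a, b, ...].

Old toposort: [1, 3, 4, 0, 2]
Added edge: 1->4
Position of 1 (0) < position of 4 (2). Old order still valid.
Run Kahn's algorithm (break ties by smallest node id):
  initial in-degrees: [3, 0, 4, 1, 2]
  ready (indeg=0): [1]
  pop 1: indeg[0]->2; indeg[2]->3; indeg[3]->0; indeg[4]->1 | ready=[3] | order so far=[1]
  pop 3: indeg[0]->1; indeg[2]->2; indeg[4]->0 | ready=[4] | order so far=[1, 3]
  pop 4: indeg[0]->0; indeg[2]->1 | ready=[0] | order so far=[1, 3, 4]
  pop 0: indeg[2]->0 | ready=[2] | order so far=[1, 3, 4, 0]
  pop 2: no out-edges | ready=[] | order so far=[1, 3, 4, 0, 2]
  Result: [1, 3, 4, 0, 2]

Answer: [1, 3, 4, 0, 2]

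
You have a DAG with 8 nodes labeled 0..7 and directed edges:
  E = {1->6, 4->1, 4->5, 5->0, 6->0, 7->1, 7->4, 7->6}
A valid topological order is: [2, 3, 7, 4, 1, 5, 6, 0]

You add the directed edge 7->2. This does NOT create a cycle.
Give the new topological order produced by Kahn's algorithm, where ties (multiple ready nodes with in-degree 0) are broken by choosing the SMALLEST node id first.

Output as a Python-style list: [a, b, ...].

Answer: [3, 7, 2, 4, 1, 5, 6, 0]

Derivation:
Old toposort: [2, 3, 7, 4, 1, 5, 6, 0]
Added edge: 7->2
Position of 7 (2) > position of 2 (0). Must reorder: 7 must now come before 2.
Run Kahn's algorithm (break ties by smallest node id):
  initial in-degrees: [2, 2, 1, 0, 1, 1, 2, 0]
  ready (indeg=0): [3, 7]
  pop 3: no out-edges | ready=[7] | order so far=[3]
  pop 7: indeg[1]->1; indeg[2]->0; indeg[4]->0; indeg[6]->1 | ready=[2, 4] | order so far=[3, 7]
  pop 2: no out-edges | ready=[4] | order so far=[3, 7, 2]
  pop 4: indeg[1]->0; indeg[5]->0 | ready=[1, 5] | order so far=[3, 7, 2, 4]
  pop 1: indeg[6]->0 | ready=[5, 6] | order so far=[3, 7, 2, 4, 1]
  pop 5: indeg[0]->1 | ready=[6] | order so far=[3, 7, 2, 4, 1, 5]
  pop 6: indeg[0]->0 | ready=[0] | order so far=[3, 7, 2, 4, 1, 5, 6]
  pop 0: no out-edges | ready=[] | order so far=[3, 7, 2, 4, 1, 5, 6, 0]
  Result: [3, 7, 2, 4, 1, 5, 6, 0]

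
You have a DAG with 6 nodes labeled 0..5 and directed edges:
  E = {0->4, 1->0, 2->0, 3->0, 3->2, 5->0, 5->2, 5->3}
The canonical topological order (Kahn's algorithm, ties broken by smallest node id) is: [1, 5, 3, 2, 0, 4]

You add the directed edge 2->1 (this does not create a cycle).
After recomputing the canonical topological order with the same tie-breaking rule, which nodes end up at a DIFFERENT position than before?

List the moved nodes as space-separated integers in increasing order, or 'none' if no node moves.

Old toposort: [1, 5, 3, 2, 0, 4]
Added edge 2->1
Recompute Kahn (smallest-id tiebreak):
  initial in-degrees: [4, 1, 2, 1, 1, 0]
  ready (indeg=0): [5]
  pop 5: indeg[0]->3; indeg[2]->1; indeg[3]->0 | ready=[3] | order so far=[5]
  pop 3: indeg[0]->2; indeg[2]->0 | ready=[2] | order so far=[5, 3]
  pop 2: indeg[0]->1; indeg[1]->0 | ready=[1] | order so far=[5, 3, 2]
  pop 1: indeg[0]->0 | ready=[0] | order so far=[5, 3, 2, 1]
  pop 0: indeg[4]->0 | ready=[4] | order so far=[5, 3, 2, 1, 0]
  pop 4: no out-edges | ready=[] | order so far=[5, 3, 2, 1, 0, 4]
New canonical toposort: [5, 3, 2, 1, 0, 4]
Compare positions:
  Node 0: index 4 -> 4 (same)
  Node 1: index 0 -> 3 (moved)
  Node 2: index 3 -> 2 (moved)
  Node 3: index 2 -> 1 (moved)
  Node 4: index 5 -> 5 (same)
  Node 5: index 1 -> 0 (moved)
Nodes that changed position: 1 2 3 5

Answer: 1 2 3 5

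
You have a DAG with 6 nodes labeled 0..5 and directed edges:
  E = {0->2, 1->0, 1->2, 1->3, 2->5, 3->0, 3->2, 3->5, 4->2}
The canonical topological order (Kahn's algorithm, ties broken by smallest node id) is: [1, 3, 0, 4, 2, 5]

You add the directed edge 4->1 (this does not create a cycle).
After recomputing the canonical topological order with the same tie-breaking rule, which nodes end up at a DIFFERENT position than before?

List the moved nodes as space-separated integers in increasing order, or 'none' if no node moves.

Answer: 0 1 3 4

Derivation:
Old toposort: [1, 3, 0, 4, 2, 5]
Added edge 4->1
Recompute Kahn (smallest-id tiebreak):
  initial in-degrees: [2, 1, 4, 1, 0, 2]
  ready (indeg=0): [4]
  pop 4: indeg[1]->0; indeg[2]->3 | ready=[1] | order so far=[4]
  pop 1: indeg[0]->1; indeg[2]->2; indeg[3]->0 | ready=[3] | order so far=[4, 1]
  pop 3: indeg[0]->0; indeg[2]->1; indeg[5]->1 | ready=[0] | order so far=[4, 1, 3]
  pop 0: indeg[2]->0 | ready=[2] | order so far=[4, 1, 3, 0]
  pop 2: indeg[5]->0 | ready=[5] | order so far=[4, 1, 3, 0, 2]
  pop 5: no out-edges | ready=[] | order so far=[4, 1, 3, 0, 2, 5]
New canonical toposort: [4, 1, 3, 0, 2, 5]
Compare positions:
  Node 0: index 2 -> 3 (moved)
  Node 1: index 0 -> 1 (moved)
  Node 2: index 4 -> 4 (same)
  Node 3: index 1 -> 2 (moved)
  Node 4: index 3 -> 0 (moved)
  Node 5: index 5 -> 5 (same)
Nodes that changed position: 0 1 3 4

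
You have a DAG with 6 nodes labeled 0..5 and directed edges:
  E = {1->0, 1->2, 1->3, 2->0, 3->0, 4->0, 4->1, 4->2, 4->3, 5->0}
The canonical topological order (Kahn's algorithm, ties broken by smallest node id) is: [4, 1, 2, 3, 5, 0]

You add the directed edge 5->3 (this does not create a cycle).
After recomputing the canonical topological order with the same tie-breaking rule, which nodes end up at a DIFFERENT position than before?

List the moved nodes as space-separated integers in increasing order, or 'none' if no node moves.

Old toposort: [4, 1, 2, 3, 5, 0]
Added edge 5->3
Recompute Kahn (smallest-id tiebreak):
  initial in-degrees: [5, 1, 2, 3, 0, 0]
  ready (indeg=0): [4, 5]
  pop 4: indeg[0]->4; indeg[1]->0; indeg[2]->1; indeg[3]->2 | ready=[1, 5] | order so far=[4]
  pop 1: indeg[0]->3; indeg[2]->0; indeg[3]->1 | ready=[2, 5] | order so far=[4, 1]
  pop 2: indeg[0]->2 | ready=[5] | order so far=[4, 1, 2]
  pop 5: indeg[0]->1; indeg[3]->0 | ready=[3] | order so far=[4, 1, 2, 5]
  pop 3: indeg[0]->0 | ready=[0] | order so far=[4, 1, 2, 5, 3]
  pop 0: no out-edges | ready=[] | order so far=[4, 1, 2, 5, 3, 0]
New canonical toposort: [4, 1, 2, 5, 3, 0]
Compare positions:
  Node 0: index 5 -> 5 (same)
  Node 1: index 1 -> 1 (same)
  Node 2: index 2 -> 2 (same)
  Node 3: index 3 -> 4 (moved)
  Node 4: index 0 -> 0 (same)
  Node 5: index 4 -> 3 (moved)
Nodes that changed position: 3 5

Answer: 3 5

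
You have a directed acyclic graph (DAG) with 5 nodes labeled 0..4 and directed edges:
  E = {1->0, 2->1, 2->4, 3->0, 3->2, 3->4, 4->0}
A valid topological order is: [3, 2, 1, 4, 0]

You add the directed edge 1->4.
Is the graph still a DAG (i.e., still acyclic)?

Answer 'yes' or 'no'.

Given toposort: [3, 2, 1, 4, 0]
Position of 1: index 2; position of 4: index 3
New edge 1->4: forward
Forward edge: respects the existing order. Still a DAG, same toposort still valid.
Still a DAG? yes

Answer: yes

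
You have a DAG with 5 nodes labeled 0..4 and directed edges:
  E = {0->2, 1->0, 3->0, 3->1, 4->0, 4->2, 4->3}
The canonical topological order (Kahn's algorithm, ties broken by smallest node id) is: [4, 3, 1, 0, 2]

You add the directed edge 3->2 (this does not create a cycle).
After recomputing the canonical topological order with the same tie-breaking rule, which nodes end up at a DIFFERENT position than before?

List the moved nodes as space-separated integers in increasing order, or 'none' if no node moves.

Old toposort: [4, 3, 1, 0, 2]
Added edge 3->2
Recompute Kahn (smallest-id tiebreak):
  initial in-degrees: [3, 1, 3, 1, 0]
  ready (indeg=0): [4]
  pop 4: indeg[0]->2; indeg[2]->2; indeg[3]->0 | ready=[3] | order so far=[4]
  pop 3: indeg[0]->1; indeg[1]->0; indeg[2]->1 | ready=[1] | order so far=[4, 3]
  pop 1: indeg[0]->0 | ready=[0] | order so far=[4, 3, 1]
  pop 0: indeg[2]->0 | ready=[2] | order so far=[4, 3, 1, 0]
  pop 2: no out-edges | ready=[] | order so far=[4, 3, 1, 0, 2]
New canonical toposort: [4, 3, 1, 0, 2]
Compare positions:
  Node 0: index 3 -> 3 (same)
  Node 1: index 2 -> 2 (same)
  Node 2: index 4 -> 4 (same)
  Node 3: index 1 -> 1 (same)
  Node 4: index 0 -> 0 (same)
Nodes that changed position: none

Answer: none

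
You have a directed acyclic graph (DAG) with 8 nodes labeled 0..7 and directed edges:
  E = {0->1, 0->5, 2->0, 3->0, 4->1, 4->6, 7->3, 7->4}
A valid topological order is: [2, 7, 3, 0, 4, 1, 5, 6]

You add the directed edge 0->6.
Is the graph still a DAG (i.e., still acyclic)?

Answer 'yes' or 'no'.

Given toposort: [2, 7, 3, 0, 4, 1, 5, 6]
Position of 0: index 3; position of 6: index 7
New edge 0->6: forward
Forward edge: respects the existing order. Still a DAG, same toposort still valid.
Still a DAG? yes

Answer: yes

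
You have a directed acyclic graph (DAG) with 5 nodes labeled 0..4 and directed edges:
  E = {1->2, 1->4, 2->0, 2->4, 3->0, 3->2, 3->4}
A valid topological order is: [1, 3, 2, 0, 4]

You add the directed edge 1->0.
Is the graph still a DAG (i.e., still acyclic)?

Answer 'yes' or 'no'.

Given toposort: [1, 3, 2, 0, 4]
Position of 1: index 0; position of 0: index 3
New edge 1->0: forward
Forward edge: respects the existing order. Still a DAG, same toposort still valid.
Still a DAG? yes

Answer: yes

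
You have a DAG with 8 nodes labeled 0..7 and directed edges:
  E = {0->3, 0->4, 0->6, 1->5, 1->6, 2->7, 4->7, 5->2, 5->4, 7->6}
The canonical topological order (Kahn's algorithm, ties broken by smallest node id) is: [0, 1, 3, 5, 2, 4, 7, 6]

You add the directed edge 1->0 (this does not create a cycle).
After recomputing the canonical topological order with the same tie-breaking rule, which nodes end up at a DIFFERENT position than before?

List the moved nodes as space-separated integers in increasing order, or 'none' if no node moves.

Answer: 0 1

Derivation:
Old toposort: [0, 1, 3, 5, 2, 4, 7, 6]
Added edge 1->0
Recompute Kahn (smallest-id tiebreak):
  initial in-degrees: [1, 0, 1, 1, 2, 1, 3, 2]
  ready (indeg=0): [1]
  pop 1: indeg[0]->0; indeg[5]->0; indeg[6]->2 | ready=[0, 5] | order so far=[1]
  pop 0: indeg[3]->0; indeg[4]->1; indeg[6]->1 | ready=[3, 5] | order so far=[1, 0]
  pop 3: no out-edges | ready=[5] | order so far=[1, 0, 3]
  pop 5: indeg[2]->0; indeg[4]->0 | ready=[2, 4] | order so far=[1, 0, 3, 5]
  pop 2: indeg[7]->1 | ready=[4] | order so far=[1, 0, 3, 5, 2]
  pop 4: indeg[7]->0 | ready=[7] | order so far=[1, 0, 3, 5, 2, 4]
  pop 7: indeg[6]->0 | ready=[6] | order so far=[1, 0, 3, 5, 2, 4, 7]
  pop 6: no out-edges | ready=[] | order so far=[1, 0, 3, 5, 2, 4, 7, 6]
New canonical toposort: [1, 0, 3, 5, 2, 4, 7, 6]
Compare positions:
  Node 0: index 0 -> 1 (moved)
  Node 1: index 1 -> 0 (moved)
  Node 2: index 4 -> 4 (same)
  Node 3: index 2 -> 2 (same)
  Node 4: index 5 -> 5 (same)
  Node 5: index 3 -> 3 (same)
  Node 6: index 7 -> 7 (same)
  Node 7: index 6 -> 6 (same)
Nodes that changed position: 0 1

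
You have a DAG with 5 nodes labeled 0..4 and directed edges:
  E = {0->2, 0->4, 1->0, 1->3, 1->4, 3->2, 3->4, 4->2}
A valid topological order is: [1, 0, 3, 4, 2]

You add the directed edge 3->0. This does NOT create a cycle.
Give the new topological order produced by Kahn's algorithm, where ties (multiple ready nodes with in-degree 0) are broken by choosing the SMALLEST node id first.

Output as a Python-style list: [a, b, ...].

Old toposort: [1, 0, 3, 4, 2]
Added edge: 3->0
Position of 3 (2) > position of 0 (1). Must reorder: 3 must now come before 0.
Run Kahn's algorithm (break ties by smallest node id):
  initial in-degrees: [2, 0, 3, 1, 3]
  ready (indeg=0): [1]
  pop 1: indeg[0]->1; indeg[3]->0; indeg[4]->2 | ready=[3] | order so far=[1]
  pop 3: indeg[0]->0; indeg[2]->2; indeg[4]->1 | ready=[0] | order so far=[1, 3]
  pop 0: indeg[2]->1; indeg[4]->0 | ready=[4] | order so far=[1, 3, 0]
  pop 4: indeg[2]->0 | ready=[2] | order so far=[1, 3, 0, 4]
  pop 2: no out-edges | ready=[] | order so far=[1, 3, 0, 4, 2]
  Result: [1, 3, 0, 4, 2]

Answer: [1, 3, 0, 4, 2]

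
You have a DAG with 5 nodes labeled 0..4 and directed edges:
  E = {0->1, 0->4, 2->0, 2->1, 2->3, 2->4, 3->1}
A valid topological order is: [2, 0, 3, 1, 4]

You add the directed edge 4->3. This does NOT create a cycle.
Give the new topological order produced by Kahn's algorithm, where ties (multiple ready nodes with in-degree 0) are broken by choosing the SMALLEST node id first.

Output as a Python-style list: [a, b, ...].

Answer: [2, 0, 4, 3, 1]

Derivation:
Old toposort: [2, 0, 3, 1, 4]
Added edge: 4->3
Position of 4 (4) > position of 3 (2). Must reorder: 4 must now come before 3.
Run Kahn's algorithm (break ties by smallest node id):
  initial in-degrees: [1, 3, 0, 2, 2]
  ready (indeg=0): [2]
  pop 2: indeg[0]->0; indeg[1]->2; indeg[3]->1; indeg[4]->1 | ready=[0] | order so far=[2]
  pop 0: indeg[1]->1; indeg[4]->0 | ready=[4] | order so far=[2, 0]
  pop 4: indeg[3]->0 | ready=[3] | order so far=[2, 0, 4]
  pop 3: indeg[1]->0 | ready=[1] | order so far=[2, 0, 4, 3]
  pop 1: no out-edges | ready=[] | order so far=[2, 0, 4, 3, 1]
  Result: [2, 0, 4, 3, 1]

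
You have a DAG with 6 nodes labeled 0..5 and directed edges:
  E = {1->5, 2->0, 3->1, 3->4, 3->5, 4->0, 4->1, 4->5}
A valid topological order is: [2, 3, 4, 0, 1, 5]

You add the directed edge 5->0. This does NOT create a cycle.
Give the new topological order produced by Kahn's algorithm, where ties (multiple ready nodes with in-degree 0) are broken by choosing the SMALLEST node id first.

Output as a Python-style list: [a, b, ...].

Answer: [2, 3, 4, 1, 5, 0]

Derivation:
Old toposort: [2, 3, 4, 0, 1, 5]
Added edge: 5->0
Position of 5 (5) > position of 0 (3). Must reorder: 5 must now come before 0.
Run Kahn's algorithm (break ties by smallest node id):
  initial in-degrees: [3, 2, 0, 0, 1, 3]
  ready (indeg=0): [2, 3]
  pop 2: indeg[0]->2 | ready=[3] | order so far=[2]
  pop 3: indeg[1]->1; indeg[4]->0; indeg[5]->2 | ready=[4] | order so far=[2, 3]
  pop 4: indeg[0]->1; indeg[1]->0; indeg[5]->1 | ready=[1] | order so far=[2, 3, 4]
  pop 1: indeg[5]->0 | ready=[5] | order so far=[2, 3, 4, 1]
  pop 5: indeg[0]->0 | ready=[0] | order so far=[2, 3, 4, 1, 5]
  pop 0: no out-edges | ready=[] | order so far=[2, 3, 4, 1, 5, 0]
  Result: [2, 3, 4, 1, 5, 0]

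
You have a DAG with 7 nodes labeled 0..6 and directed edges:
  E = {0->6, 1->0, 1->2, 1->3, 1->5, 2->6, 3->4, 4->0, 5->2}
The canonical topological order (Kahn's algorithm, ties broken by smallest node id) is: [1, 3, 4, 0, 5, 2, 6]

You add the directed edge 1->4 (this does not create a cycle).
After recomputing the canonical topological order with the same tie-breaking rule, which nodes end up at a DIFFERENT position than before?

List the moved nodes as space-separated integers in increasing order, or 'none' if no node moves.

Old toposort: [1, 3, 4, 0, 5, 2, 6]
Added edge 1->4
Recompute Kahn (smallest-id tiebreak):
  initial in-degrees: [2, 0, 2, 1, 2, 1, 2]
  ready (indeg=0): [1]
  pop 1: indeg[0]->1; indeg[2]->1; indeg[3]->0; indeg[4]->1; indeg[5]->0 | ready=[3, 5] | order so far=[1]
  pop 3: indeg[4]->0 | ready=[4, 5] | order so far=[1, 3]
  pop 4: indeg[0]->0 | ready=[0, 5] | order so far=[1, 3, 4]
  pop 0: indeg[6]->1 | ready=[5] | order so far=[1, 3, 4, 0]
  pop 5: indeg[2]->0 | ready=[2] | order so far=[1, 3, 4, 0, 5]
  pop 2: indeg[6]->0 | ready=[6] | order so far=[1, 3, 4, 0, 5, 2]
  pop 6: no out-edges | ready=[] | order so far=[1, 3, 4, 0, 5, 2, 6]
New canonical toposort: [1, 3, 4, 0, 5, 2, 6]
Compare positions:
  Node 0: index 3 -> 3 (same)
  Node 1: index 0 -> 0 (same)
  Node 2: index 5 -> 5 (same)
  Node 3: index 1 -> 1 (same)
  Node 4: index 2 -> 2 (same)
  Node 5: index 4 -> 4 (same)
  Node 6: index 6 -> 6 (same)
Nodes that changed position: none

Answer: none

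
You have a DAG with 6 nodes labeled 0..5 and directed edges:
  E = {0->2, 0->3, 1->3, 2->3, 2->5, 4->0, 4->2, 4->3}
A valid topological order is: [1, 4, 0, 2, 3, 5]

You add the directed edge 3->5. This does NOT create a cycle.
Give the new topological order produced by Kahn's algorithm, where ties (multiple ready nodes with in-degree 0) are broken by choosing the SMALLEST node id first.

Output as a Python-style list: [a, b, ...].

Answer: [1, 4, 0, 2, 3, 5]

Derivation:
Old toposort: [1, 4, 0, 2, 3, 5]
Added edge: 3->5
Position of 3 (4) < position of 5 (5). Old order still valid.
Run Kahn's algorithm (break ties by smallest node id):
  initial in-degrees: [1, 0, 2, 4, 0, 2]
  ready (indeg=0): [1, 4]
  pop 1: indeg[3]->3 | ready=[4] | order so far=[1]
  pop 4: indeg[0]->0; indeg[2]->1; indeg[3]->2 | ready=[0] | order so far=[1, 4]
  pop 0: indeg[2]->0; indeg[3]->1 | ready=[2] | order so far=[1, 4, 0]
  pop 2: indeg[3]->0; indeg[5]->1 | ready=[3] | order so far=[1, 4, 0, 2]
  pop 3: indeg[5]->0 | ready=[5] | order so far=[1, 4, 0, 2, 3]
  pop 5: no out-edges | ready=[] | order so far=[1, 4, 0, 2, 3, 5]
  Result: [1, 4, 0, 2, 3, 5]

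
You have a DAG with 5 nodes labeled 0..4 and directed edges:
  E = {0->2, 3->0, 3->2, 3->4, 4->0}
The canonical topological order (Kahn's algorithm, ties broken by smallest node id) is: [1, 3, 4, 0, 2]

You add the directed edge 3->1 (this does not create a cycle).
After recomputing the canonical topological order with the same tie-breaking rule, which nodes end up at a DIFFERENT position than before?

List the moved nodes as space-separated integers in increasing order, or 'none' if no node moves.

Old toposort: [1, 3, 4, 0, 2]
Added edge 3->1
Recompute Kahn (smallest-id tiebreak):
  initial in-degrees: [2, 1, 2, 0, 1]
  ready (indeg=0): [3]
  pop 3: indeg[0]->1; indeg[1]->0; indeg[2]->1; indeg[4]->0 | ready=[1, 4] | order so far=[3]
  pop 1: no out-edges | ready=[4] | order so far=[3, 1]
  pop 4: indeg[0]->0 | ready=[0] | order so far=[3, 1, 4]
  pop 0: indeg[2]->0 | ready=[2] | order so far=[3, 1, 4, 0]
  pop 2: no out-edges | ready=[] | order so far=[3, 1, 4, 0, 2]
New canonical toposort: [3, 1, 4, 0, 2]
Compare positions:
  Node 0: index 3 -> 3 (same)
  Node 1: index 0 -> 1 (moved)
  Node 2: index 4 -> 4 (same)
  Node 3: index 1 -> 0 (moved)
  Node 4: index 2 -> 2 (same)
Nodes that changed position: 1 3

Answer: 1 3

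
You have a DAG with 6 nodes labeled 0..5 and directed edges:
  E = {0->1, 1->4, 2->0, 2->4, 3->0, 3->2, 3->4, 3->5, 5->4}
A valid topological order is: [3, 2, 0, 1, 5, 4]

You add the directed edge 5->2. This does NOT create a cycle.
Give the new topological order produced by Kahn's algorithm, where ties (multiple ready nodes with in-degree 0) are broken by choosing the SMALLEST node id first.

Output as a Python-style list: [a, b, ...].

Answer: [3, 5, 2, 0, 1, 4]

Derivation:
Old toposort: [3, 2, 0, 1, 5, 4]
Added edge: 5->2
Position of 5 (4) > position of 2 (1). Must reorder: 5 must now come before 2.
Run Kahn's algorithm (break ties by smallest node id):
  initial in-degrees: [2, 1, 2, 0, 4, 1]
  ready (indeg=0): [3]
  pop 3: indeg[0]->1; indeg[2]->1; indeg[4]->3; indeg[5]->0 | ready=[5] | order so far=[3]
  pop 5: indeg[2]->0; indeg[4]->2 | ready=[2] | order so far=[3, 5]
  pop 2: indeg[0]->0; indeg[4]->1 | ready=[0] | order so far=[3, 5, 2]
  pop 0: indeg[1]->0 | ready=[1] | order so far=[3, 5, 2, 0]
  pop 1: indeg[4]->0 | ready=[4] | order so far=[3, 5, 2, 0, 1]
  pop 4: no out-edges | ready=[] | order so far=[3, 5, 2, 0, 1, 4]
  Result: [3, 5, 2, 0, 1, 4]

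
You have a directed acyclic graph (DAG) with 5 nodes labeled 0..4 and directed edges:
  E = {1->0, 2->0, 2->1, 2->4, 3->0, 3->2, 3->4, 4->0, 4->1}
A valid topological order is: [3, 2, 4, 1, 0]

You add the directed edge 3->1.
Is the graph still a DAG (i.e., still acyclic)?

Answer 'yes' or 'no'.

Answer: yes

Derivation:
Given toposort: [3, 2, 4, 1, 0]
Position of 3: index 0; position of 1: index 3
New edge 3->1: forward
Forward edge: respects the existing order. Still a DAG, same toposort still valid.
Still a DAG? yes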